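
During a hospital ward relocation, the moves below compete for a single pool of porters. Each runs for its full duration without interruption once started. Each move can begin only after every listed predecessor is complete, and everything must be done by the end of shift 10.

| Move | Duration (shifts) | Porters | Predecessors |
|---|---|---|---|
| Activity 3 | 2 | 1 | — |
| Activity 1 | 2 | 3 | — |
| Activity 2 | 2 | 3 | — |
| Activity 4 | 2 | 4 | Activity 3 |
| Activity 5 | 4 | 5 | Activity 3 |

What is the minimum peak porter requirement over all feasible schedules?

5

Early-start (Activity 3@1, Activity 1@1, Activity 2@1, Activity 4@3, Activity 5@3) gives peak 9: s1:7  s2:7  s3:9  s4:9  s5:5  s6:5  s7:0  s8:0  s9:0  s10:0.
Shift Activity 2→3, Activity 4→5, Activity 5→7.
Schedule Activity 3@1, Activity 1@1, Activity 2@3, Activity 4@5, Activity 5@7: s1:4  s2:4  s3:3  s4:3  s5:4  s6:4  s7:5  s8:5  s9:5  s10:5 — peak 5.
Total porter-shifts = 42 over 10 shifts ⇒ peak ≥ ⌈42/10⌉ = 5, so 5 is optimal.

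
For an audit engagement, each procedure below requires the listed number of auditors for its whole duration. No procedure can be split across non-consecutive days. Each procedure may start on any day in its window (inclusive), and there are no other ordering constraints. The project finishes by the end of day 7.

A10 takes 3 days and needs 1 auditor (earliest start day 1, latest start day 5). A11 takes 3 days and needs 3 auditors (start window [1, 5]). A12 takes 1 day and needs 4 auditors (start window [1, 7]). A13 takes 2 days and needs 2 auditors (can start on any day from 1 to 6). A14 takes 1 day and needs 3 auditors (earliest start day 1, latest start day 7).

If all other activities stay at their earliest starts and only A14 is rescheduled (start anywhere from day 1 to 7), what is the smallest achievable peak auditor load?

10

A14@1: d1:13  d2:6  d3:4  d4:0  d5:0  d6:0  d7:0 → peak 13
A14@2: d1:10  d2:9  d3:4  d4:0  d5:0  d6:0  d7:0 → peak 10
A14@3: d1:10  d2:6  d3:7  d4:0  d5:0  d6:0  d7:0 → peak 10
A14@4: d1:10  d2:6  d3:4  d4:3  d5:0  d6:0  d7:0 → peak 10
A14@5: d1:10  d2:6  d3:4  d4:0  d5:3  d6:0  d7:0 → peak 10
A14@6: d1:10  d2:6  d3:4  d4:0  d5:0  d6:3  d7:0 → peak 10
A14@7: d1:10  d2:6  d3:4  d4:0  d5:0  d6:0  d7:3 → peak 10
Best is A14@2, peak 10.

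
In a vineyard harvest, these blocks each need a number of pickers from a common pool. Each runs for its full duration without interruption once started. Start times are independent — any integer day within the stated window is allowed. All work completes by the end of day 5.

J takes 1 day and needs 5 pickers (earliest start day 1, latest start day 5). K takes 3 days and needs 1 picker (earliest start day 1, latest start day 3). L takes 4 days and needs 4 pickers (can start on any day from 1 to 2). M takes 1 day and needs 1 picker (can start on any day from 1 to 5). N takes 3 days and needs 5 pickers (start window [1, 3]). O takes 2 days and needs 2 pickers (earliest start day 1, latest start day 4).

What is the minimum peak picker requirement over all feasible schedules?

Early-start (J@1, K@1, L@1, M@1, N@1, O@1) gives peak 18: d1:18  d2:12  d3:10  d4:4  d5:0.
Shift L→2, N→3.
Schedule J@1, K@1, L@2, M@1, N@3, O@1: d1:9  d2:7  d3:10  d4:9  d5:9 — peak 10.

10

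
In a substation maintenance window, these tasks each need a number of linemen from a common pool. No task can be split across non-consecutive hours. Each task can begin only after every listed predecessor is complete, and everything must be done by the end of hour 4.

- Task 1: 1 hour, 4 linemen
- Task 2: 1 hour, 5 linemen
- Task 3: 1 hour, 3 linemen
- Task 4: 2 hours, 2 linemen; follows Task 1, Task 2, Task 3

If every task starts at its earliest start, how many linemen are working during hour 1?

At early start, hour 1 has: Task 1, Task 2, Task 3.
Demand: 4 + 5 + 3 = 12.

12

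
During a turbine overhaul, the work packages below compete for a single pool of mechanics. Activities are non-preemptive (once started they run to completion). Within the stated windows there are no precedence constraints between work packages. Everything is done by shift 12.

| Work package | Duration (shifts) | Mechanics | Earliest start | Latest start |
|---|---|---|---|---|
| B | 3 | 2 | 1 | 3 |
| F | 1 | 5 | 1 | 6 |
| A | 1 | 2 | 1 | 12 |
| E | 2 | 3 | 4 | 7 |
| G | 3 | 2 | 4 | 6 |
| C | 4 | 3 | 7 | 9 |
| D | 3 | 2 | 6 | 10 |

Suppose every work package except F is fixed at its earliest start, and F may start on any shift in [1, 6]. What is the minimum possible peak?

7

F@1: s1:9  s2:2  s3:2  s4:5  s5:5  s6:4  s7:5  s8:5  s9:3  s10:3  s11:0  s12:0 → peak 9
F@2: s1:4  s2:7  s3:2  s4:5  s5:5  s6:4  s7:5  s8:5  s9:3  s10:3  s11:0  s12:0 → peak 7
F@3: s1:4  s2:2  s3:7  s4:5  s5:5  s6:4  s7:5  s8:5  s9:3  s10:3  s11:0  s12:0 → peak 7
F@4: s1:4  s2:2  s3:2  s4:10  s5:5  s6:4  s7:5  s8:5  s9:3  s10:3  s11:0  s12:0 → peak 10
F@5: s1:4  s2:2  s3:2  s4:5  s5:10  s6:4  s7:5  s8:5  s9:3  s10:3  s11:0  s12:0 → peak 10
F@6: s1:4  s2:2  s3:2  s4:5  s5:5  s6:9  s7:5  s8:5  s9:3  s10:3  s11:0  s12:0 → peak 9
Best is F@2, peak 7.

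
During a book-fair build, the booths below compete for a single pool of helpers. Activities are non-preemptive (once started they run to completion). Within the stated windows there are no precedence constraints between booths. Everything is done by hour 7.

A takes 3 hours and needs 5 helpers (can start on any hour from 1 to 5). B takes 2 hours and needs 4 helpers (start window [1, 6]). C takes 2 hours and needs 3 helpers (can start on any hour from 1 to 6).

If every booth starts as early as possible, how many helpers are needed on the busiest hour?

Early-start schedule: A@1, B@1, C@1.
Load per hour: hour 1: 12, hour 2: 12, hour 3: 5, hour 4: 0, hour 5: 0, hour 6: 0, hour 7: 0.
Peak is 12.

12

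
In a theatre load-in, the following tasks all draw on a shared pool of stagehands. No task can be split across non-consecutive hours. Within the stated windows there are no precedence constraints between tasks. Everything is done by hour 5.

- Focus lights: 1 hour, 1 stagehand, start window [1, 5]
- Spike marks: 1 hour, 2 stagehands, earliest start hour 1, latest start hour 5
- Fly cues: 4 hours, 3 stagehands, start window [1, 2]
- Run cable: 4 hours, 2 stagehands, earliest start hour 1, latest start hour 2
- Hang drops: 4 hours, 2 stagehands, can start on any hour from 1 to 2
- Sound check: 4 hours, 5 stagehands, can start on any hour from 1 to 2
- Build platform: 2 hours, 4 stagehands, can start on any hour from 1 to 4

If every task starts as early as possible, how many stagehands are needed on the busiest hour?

Early-start schedule: Focus lights@1, Spike marks@1, Fly cues@1, Run cable@1, Hang drops@1, Sound check@1, Build platform@1.
Load per hour: hour 1: 19, hour 2: 16, hour 3: 12, hour 4: 12, hour 5: 0.
Peak is 19.

19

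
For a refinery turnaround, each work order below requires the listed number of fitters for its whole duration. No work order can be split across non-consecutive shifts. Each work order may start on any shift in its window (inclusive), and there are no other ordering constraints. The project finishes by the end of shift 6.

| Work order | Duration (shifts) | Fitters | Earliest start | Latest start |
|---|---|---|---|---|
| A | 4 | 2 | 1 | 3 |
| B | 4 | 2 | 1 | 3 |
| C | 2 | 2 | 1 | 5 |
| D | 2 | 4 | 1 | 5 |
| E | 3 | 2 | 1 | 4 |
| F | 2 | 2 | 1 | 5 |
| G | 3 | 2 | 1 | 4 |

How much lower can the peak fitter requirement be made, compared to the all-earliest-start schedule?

Early-start peak: s1:16  s2:16  s3:8  s4:4  s5:0  s6:0 ⇒ 16.
Leveled (A@1, B@1, C@1, D@5, E@1, F@3, G@4): s1:8  s2:8  s3:8  s4:8  s5:6  s6:6 ⇒ 8.
Reduction 16 − 8 = 8.

8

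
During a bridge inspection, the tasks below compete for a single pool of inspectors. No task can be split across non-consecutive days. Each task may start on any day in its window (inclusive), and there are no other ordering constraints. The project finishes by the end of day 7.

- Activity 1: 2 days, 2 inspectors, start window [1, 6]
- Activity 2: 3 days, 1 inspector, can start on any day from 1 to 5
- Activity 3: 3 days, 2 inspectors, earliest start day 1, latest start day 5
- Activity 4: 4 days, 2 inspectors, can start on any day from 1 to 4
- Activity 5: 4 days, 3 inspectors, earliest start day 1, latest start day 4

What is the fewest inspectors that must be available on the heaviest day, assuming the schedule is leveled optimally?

5

Early-start (Activity 1@1, Activity 2@1, Activity 3@1, Activity 4@1, Activity 5@1) gives peak 10: d1:10  d2:10  d3:8  d4:5  d5:0  d6:0  d7:0.
Shift Activity 4→3, Activity 5→4.
Schedule Activity 1@1, Activity 2@1, Activity 3@1, Activity 4@3, Activity 5@4: d1:5  d2:5  d3:5  d4:5  d5:5  d6:5  d7:3 — peak 5.
Total inspector-days = 33 over 7 days ⇒ peak ≥ ⌈33/7⌉ = 5, so 5 is optimal.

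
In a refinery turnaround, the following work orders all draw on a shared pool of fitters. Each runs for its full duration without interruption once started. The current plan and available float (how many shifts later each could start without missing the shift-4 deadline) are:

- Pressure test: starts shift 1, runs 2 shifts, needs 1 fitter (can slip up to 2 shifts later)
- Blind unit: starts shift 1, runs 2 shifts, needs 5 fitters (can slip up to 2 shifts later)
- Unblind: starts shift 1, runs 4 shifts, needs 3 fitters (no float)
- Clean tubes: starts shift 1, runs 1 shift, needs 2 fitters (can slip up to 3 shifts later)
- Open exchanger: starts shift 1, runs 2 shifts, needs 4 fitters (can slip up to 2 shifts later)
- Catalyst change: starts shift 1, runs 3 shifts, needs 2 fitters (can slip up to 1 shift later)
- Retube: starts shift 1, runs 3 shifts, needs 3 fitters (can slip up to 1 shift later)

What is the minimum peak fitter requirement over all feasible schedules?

Early-start (Pressure test@1, Blind unit@1, Unblind@1, Clean tubes@1, Open exchanger@1, Catalyst change@1, Retube@1) gives peak 20: s1:20  s2:18  s3:8  s4:3.
Shift Blind unit→3, Retube→2.
Schedule Pressure test@1, Blind unit@3, Unblind@1, Clean tubes@1, Open exchanger@1, Catalyst change@1, Retube@2: s1:12  s2:13  s3:13  s4:11 — peak 13.
Total fitter-shifts = 49 over 4 shifts ⇒ peak ≥ ⌈49/4⌉ = 13, so 13 is optimal.

13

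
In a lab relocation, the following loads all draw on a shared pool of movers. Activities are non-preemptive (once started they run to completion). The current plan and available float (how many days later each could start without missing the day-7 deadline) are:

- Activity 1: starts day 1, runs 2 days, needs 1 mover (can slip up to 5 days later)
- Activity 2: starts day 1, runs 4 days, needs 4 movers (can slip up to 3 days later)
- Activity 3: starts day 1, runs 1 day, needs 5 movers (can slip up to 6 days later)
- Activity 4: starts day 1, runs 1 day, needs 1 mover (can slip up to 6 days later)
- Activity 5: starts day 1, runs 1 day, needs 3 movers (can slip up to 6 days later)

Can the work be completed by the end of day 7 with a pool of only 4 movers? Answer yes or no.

The minimum achievable peak is 5; 4 < 5, so no feasible schedule stays within the cap.

no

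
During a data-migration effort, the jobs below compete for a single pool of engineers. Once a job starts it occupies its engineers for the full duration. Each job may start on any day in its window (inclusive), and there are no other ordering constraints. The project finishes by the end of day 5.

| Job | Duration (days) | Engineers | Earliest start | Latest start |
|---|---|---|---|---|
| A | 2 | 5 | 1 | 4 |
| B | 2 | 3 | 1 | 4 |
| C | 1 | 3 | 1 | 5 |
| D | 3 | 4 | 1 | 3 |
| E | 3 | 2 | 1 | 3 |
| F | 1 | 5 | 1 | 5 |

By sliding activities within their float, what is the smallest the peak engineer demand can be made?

9

Early-start (A@1, B@1, C@1, D@1, E@1, F@1) gives peak 22: d1:22  d2:14  d3:6  d4:0  d5:0.
Shift B→3, D→2, E→3, F→5.
Schedule A@1, B@3, C@1, D@2, E@3, F@5: d1:8  d2:9  d3:9  d4:9  d5:7 — peak 9.
Total engineer-days = 42 over 5 days ⇒ peak ≥ ⌈42/5⌉ = 9, so 9 is optimal.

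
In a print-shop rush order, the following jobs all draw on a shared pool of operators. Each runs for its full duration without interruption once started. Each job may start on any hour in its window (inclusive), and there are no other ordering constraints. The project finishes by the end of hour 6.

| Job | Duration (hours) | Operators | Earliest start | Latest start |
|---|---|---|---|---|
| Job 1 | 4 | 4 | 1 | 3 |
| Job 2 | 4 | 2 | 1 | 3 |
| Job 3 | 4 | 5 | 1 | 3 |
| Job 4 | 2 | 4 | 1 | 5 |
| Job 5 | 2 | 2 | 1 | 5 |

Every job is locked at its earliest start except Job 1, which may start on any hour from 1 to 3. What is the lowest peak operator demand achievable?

Job 1@1: h1:17  h2:17  h3:11  h4:11  h5:0  h6:0 → peak 17
Job 1@2: h1:13  h2:17  h3:11  h4:11  h5:4  h6:0 → peak 17
Job 1@3: h1:13  h2:13  h3:11  h4:11  h5:4  h6:4 → peak 13
Best is Job 1@3, peak 13.

13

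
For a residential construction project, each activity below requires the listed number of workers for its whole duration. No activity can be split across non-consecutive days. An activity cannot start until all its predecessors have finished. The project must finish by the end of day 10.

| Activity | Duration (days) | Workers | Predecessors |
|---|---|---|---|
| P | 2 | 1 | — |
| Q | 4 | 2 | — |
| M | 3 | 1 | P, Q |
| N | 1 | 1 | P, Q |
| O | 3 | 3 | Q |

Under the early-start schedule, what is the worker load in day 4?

At early start, day 4 has: Q.
Demand: 2 = 2.

2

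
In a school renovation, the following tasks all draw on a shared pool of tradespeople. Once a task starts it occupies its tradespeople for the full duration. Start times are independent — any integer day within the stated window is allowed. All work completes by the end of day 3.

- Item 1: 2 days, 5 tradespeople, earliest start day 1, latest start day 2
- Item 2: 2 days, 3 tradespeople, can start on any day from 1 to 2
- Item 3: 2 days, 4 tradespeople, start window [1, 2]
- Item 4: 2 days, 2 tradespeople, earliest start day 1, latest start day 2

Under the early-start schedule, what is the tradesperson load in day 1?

14

At early start, day 1 has: Item 1, Item 2, Item 3, Item 4.
Demand: 5 + 3 + 4 + 2 = 14.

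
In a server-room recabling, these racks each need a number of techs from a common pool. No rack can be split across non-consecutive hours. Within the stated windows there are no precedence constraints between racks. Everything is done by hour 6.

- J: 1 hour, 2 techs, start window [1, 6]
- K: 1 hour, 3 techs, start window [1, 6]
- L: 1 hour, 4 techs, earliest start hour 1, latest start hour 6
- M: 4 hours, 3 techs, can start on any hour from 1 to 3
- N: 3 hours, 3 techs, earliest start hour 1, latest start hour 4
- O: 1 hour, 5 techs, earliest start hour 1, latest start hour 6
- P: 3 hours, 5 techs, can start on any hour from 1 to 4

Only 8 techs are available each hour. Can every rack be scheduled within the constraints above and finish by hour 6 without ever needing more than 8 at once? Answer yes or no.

no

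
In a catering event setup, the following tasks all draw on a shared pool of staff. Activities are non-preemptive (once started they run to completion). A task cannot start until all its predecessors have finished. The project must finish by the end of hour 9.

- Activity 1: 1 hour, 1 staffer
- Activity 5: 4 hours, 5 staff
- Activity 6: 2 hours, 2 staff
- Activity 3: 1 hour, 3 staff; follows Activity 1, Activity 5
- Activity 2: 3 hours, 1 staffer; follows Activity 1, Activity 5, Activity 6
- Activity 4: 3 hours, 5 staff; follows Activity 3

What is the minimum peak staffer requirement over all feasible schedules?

Early-start (Activity 1@1, Activity 5@1, Activity 6@1, Activity 3@5, Activity 2@5, Activity 4@6) gives peak 8: h1:8  h2:7  h3:5  h4:5  h5:4  h6:6  h7:6  h8:5  h9:0.
Shift Activity 6→5, Activity 2→7, Activity 4→7.
Schedule Activity 1@1, Activity 5@1, Activity 6@5, Activity 3@5, Activity 2@7, Activity 4@7: h1:6  h2:5  h3:5  h4:5  h5:5  h6:2  h7:6  h8:6  h9:6 — peak 6.
Total staffer-hours = 46 over 9 hours ⇒ peak ≥ ⌈46/9⌉ = 6, so 6 is optimal.

6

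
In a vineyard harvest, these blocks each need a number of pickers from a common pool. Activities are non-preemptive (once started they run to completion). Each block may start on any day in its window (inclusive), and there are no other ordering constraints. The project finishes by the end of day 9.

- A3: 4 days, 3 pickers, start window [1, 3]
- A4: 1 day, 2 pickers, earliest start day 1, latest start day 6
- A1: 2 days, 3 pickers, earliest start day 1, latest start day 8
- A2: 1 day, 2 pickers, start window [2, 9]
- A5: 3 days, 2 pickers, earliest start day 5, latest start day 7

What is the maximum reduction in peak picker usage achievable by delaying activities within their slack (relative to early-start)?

4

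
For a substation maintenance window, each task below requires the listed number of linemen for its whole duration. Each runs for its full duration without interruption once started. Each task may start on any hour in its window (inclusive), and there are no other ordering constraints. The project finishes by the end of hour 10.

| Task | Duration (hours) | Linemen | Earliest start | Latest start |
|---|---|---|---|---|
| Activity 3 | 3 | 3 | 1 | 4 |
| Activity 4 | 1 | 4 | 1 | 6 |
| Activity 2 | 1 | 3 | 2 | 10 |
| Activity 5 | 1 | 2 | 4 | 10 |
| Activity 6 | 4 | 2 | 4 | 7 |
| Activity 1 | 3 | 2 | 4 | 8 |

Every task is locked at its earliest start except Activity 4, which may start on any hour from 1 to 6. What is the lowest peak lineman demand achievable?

Activity 4@1: h1:7  h2:6  h3:3  h4:6  h5:4  h6:4  h7:2  h8:0  h9:0  h10:0 → peak 7
Activity 4@2: h1:3  h2:10  h3:3  h4:6  h5:4  h6:4  h7:2  h8:0  h9:0  h10:0 → peak 10
Activity 4@3: h1:3  h2:6  h3:7  h4:6  h5:4  h6:4  h7:2  h8:0  h9:0  h10:0 → peak 7
Activity 4@4: h1:3  h2:6  h3:3  h4:10  h5:4  h6:4  h7:2  h8:0  h9:0  h10:0 → peak 10
Activity 4@5: h1:3  h2:6  h3:3  h4:6  h5:8  h6:4  h7:2  h8:0  h9:0  h10:0 → peak 8
Activity 4@6: h1:3  h2:6  h3:3  h4:6  h5:4  h6:8  h7:2  h8:0  h9:0  h10:0 → peak 8
Best is Activity 4@1, peak 7.

7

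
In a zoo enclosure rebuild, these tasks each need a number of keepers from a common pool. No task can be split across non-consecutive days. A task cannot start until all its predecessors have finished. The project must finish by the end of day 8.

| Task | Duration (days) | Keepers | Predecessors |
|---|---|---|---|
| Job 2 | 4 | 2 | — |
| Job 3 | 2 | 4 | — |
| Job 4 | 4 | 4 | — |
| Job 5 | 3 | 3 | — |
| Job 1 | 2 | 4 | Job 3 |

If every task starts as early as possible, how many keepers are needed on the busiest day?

Early-start schedule: Job 2@1, Job 3@1, Job 4@1, Job 5@1, Job 1@3.
Load per day: day 1: 13, day 2: 13, day 3: 13, day 4: 10, day 5: 0, day 6: 0, day 7: 0, day 8: 0.
Peak is 13.

13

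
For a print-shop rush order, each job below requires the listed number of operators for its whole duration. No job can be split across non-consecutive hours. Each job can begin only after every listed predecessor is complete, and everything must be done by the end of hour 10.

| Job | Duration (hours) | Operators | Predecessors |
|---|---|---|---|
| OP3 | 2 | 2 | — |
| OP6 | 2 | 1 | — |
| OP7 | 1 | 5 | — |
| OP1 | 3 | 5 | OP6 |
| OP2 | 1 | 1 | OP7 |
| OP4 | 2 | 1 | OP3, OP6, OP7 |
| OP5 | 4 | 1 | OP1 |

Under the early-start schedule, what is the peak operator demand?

8

Early-start schedule: OP3@1, OP6@1, OP7@1, OP1@3, OP2@2, OP4@3, OP5@6.
Load per hour: hour 1: 8, hour 2: 4, hour 3: 6, hour 4: 6, hour 5: 5, hour 6: 1, hour 7: 1, hour 8: 1, hour 9: 1, hour 10: 0.
Peak is 8.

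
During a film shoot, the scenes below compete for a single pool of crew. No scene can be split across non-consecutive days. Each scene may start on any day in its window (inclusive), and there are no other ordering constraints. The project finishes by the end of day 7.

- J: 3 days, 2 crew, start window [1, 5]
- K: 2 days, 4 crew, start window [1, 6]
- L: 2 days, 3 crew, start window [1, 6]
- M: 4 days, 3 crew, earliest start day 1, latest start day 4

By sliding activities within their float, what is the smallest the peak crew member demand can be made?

6

Early-start (J@1, K@1, L@1, M@1) gives peak 12: d1:12  d2:12  d3:5  d4:3  d5:0  d6:0  d7:0.
Shift L→3, M→4.
Schedule J@1, K@1, L@3, M@4: d1:6  d2:6  d3:5  d4:6  d5:3  d6:3  d7:3 — peak 6.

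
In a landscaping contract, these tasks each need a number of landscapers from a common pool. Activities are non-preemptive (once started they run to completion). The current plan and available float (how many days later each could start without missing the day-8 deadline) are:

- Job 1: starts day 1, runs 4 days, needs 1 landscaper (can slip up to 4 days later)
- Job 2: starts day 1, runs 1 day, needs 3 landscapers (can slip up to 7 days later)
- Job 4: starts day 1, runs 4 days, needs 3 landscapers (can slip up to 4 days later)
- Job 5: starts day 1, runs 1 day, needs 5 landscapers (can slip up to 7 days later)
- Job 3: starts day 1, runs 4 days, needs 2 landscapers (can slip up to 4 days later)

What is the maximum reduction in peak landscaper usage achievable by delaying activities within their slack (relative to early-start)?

8

Early-start peak: d1:14  d2:6  d3:6  d4:6  d5:0  d6:0  d7:0  d8:0 ⇒ 14.
Leveled (Job 1@1, Job 2@1, Job 4@2, Job 5@6, Job 3@1): d1:6  d2:6  d3:6  d4:6  d5:3  d6:5  d7:0  d8:0 ⇒ 6.
Reduction 14 − 6 = 8.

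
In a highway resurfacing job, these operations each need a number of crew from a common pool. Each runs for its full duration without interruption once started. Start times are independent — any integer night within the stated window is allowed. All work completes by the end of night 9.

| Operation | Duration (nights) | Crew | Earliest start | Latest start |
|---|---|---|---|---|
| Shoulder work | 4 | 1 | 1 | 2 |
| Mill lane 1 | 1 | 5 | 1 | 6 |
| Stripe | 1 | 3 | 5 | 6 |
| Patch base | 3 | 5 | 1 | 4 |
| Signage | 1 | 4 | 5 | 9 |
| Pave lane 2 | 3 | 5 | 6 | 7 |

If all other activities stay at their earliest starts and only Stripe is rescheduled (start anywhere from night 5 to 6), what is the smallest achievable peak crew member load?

11

Stripe@5: n1:11  n2:6  n3:6  n4:1  n5:7  n6:5  n7:5  n8:5  n9:0 → peak 11
Stripe@6: n1:11  n2:6  n3:6  n4:1  n5:4  n6:8  n7:5  n8:5  n9:0 → peak 11
Best is Stripe@5, peak 11.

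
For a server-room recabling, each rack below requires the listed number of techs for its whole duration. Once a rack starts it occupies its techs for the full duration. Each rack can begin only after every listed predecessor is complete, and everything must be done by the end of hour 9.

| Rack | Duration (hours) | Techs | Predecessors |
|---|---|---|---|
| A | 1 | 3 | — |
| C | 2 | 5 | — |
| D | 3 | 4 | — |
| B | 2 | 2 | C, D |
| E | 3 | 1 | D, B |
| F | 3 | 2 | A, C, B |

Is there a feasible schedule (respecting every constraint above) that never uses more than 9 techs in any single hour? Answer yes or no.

Schedule A@1, C@1, D@2, B@5, E@7, F@7: h1:8  h2:9  h3:4  h4:4  h5:2  h6:2  h7:3  h8:3  h9:3 — peak 9 ≤ 9.

yes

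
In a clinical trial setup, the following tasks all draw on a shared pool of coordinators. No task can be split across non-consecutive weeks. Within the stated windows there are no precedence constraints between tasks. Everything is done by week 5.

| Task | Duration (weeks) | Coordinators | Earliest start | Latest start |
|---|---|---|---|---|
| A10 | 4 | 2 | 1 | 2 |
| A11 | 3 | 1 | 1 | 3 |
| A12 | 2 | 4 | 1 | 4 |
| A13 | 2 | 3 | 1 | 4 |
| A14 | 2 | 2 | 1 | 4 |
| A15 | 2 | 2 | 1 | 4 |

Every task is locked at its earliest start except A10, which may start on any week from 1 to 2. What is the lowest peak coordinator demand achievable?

A10@1: w1:14  w2:14  w3:3  w4:2  w5:0 → peak 14
A10@2: w1:12  w2:14  w3:3  w4:2  w5:2 → peak 14
Best is A10@1, peak 14.

14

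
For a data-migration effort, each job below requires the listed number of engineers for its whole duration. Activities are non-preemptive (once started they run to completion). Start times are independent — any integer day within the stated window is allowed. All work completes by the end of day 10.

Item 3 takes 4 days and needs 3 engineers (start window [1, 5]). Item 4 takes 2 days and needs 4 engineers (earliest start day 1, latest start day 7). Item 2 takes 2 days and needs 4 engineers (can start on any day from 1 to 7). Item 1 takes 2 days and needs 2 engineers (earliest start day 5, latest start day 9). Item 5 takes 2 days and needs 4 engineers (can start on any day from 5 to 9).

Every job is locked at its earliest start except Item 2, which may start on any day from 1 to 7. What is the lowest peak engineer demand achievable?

7

Item 2@1: d1:11  d2:11  d3:3  d4:3  d5:6  d6:6  d7:0  d8:0  d9:0  d10:0 → peak 11
Item 2@2: d1:7  d2:11  d3:7  d4:3  d5:6  d6:6  d7:0  d8:0  d9:0  d10:0 → peak 11
Item 2@3: d1:7  d2:7  d3:7  d4:7  d5:6  d6:6  d7:0  d8:0  d9:0  d10:0 → peak 7
Item 2@4: d1:7  d2:7  d3:3  d4:7  d5:10  d6:6  d7:0  d8:0  d9:0  d10:0 → peak 10
Item 2@5: d1:7  d2:7  d3:3  d4:3  d5:10  d6:10  d7:0  d8:0  d9:0  d10:0 → peak 10
Item 2@6: d1:7  d2:7  d3:3  d4:3  d5:6  d6:10  d7:4  d8:0  d9:0  d10:0 → peak 10
Item 2@7: d1:7  d2:7  d3:3  d4:3  d5:6  d6:6  d7:4  d8:4  d9:0  d10:0 → peak 7
Best is Item 2@3, peak 7.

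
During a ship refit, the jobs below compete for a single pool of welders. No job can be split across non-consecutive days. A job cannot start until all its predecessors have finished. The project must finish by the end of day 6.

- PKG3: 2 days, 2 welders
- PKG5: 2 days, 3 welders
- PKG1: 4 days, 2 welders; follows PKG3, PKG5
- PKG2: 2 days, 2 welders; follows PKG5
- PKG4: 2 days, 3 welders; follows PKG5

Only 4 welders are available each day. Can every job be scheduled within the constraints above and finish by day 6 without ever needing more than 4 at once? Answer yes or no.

Total welder-days = 28; over 6 days the average is 28/6 > 4, so some day must exceed 4.

no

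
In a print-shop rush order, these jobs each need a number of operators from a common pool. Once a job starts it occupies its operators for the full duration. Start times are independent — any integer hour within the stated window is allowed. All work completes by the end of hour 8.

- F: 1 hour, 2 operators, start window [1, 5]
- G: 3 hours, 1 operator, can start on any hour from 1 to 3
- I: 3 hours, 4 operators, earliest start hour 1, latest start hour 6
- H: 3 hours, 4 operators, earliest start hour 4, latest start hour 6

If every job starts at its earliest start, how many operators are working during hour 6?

At early start, hour 6 has: H.
Demand: 4 = 4.

4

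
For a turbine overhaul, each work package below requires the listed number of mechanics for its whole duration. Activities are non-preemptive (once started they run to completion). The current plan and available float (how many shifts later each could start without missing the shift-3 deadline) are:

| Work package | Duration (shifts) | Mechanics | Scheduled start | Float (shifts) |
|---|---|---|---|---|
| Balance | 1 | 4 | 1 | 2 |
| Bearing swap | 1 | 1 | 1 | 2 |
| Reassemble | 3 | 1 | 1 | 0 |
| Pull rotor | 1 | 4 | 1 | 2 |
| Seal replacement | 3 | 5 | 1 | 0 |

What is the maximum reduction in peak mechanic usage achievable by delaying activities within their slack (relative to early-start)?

Early-start peak: s1:15  s2:6  s3:6 ⇒ 15.
Leveled (Balance@1, Bearing swap@2, Reassemble@1, Pull rotor@3, Seal replacement@1): s1:10  s2:7  s3:10 ⇒ 10.
Reduction 15 − 10 = 5.

5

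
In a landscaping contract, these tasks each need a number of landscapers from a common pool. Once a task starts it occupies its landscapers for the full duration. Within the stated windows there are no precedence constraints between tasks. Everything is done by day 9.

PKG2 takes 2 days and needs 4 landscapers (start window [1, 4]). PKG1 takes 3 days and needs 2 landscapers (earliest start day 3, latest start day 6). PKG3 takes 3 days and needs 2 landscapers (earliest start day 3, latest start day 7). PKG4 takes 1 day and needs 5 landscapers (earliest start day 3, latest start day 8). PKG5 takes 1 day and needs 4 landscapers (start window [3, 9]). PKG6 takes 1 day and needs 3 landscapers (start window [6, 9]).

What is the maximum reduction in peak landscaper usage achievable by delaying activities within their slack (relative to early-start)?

Early-start peak: d1:4  d2:4  d3:13  d4:4  d5:4  d6:3  d7:0  d8:0  d9:0 ⇒ 13.
Leveled (PKG2@1, PKG1@3, PKG3@3, PKG4@6, PKG5@7, PKG6@8): d1:4  d2:4  d3:4  d4:4  d5:4  d6:5  d7:4  d8:3  d9:0 ⇒ 5.
Reduction 13 − 5 = 8.

8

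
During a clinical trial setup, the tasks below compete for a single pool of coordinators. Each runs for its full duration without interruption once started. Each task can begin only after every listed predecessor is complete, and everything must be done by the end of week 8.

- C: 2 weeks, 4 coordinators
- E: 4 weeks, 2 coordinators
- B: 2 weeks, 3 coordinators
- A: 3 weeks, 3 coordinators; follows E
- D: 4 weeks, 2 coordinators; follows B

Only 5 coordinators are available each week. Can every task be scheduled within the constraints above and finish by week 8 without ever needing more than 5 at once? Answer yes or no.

no

The minimum achievable peak is 6; 5 < 6, so no feasible schedule stays within the cap.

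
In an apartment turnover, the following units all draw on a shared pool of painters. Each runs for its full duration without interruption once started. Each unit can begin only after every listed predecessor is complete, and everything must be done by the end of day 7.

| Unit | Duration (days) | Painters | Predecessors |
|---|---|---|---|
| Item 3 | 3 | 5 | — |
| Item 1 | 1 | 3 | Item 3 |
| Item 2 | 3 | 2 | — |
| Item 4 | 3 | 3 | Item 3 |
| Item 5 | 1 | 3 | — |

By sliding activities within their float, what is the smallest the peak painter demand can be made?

Early-start (Item 3@1, Item 1@4, Item 2@1, Item 4@4, Item 5@1) gives peak 10: d1:10  d2:7  d3:7  d4:6  d5:3  d6:3  d7:0.
Shift Item 2→4, Item 4→5, Item 5→7.
Schedule Item 3@1, Item 1@4, Item 2@4, Item 4@5, Item 5@7: d1:5  d2:5  d3:5  d4:5  d5:5  d6:5  d7:6 — peak 6.
Total painter-days = 36 over 7 days ⇒ peak ≥ ⌈36/7⌉ = 6, so 6 is optimal.

6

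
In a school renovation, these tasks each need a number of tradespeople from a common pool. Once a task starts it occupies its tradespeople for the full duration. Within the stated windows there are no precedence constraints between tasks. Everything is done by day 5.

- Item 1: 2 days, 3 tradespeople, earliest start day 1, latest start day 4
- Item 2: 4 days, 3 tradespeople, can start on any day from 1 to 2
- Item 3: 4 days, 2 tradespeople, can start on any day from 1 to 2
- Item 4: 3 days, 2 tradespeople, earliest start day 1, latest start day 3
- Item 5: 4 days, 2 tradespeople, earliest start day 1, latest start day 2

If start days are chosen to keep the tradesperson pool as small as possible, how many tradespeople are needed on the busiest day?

Early-start (Item 1@1, Item 2@1, Item 3@1, Item 4@1, Item 5@1) gives peak 12: d1:12  d2:12  d3:9  d4:7  d5:0.
Shift Item 4→3.
Schedule Item 1@1, Item 2@1, Item 3@1, Item 4@3, Item 5@1: d1:10  d2:10  d3:9  d4:9  d5:2 — peak 10.

10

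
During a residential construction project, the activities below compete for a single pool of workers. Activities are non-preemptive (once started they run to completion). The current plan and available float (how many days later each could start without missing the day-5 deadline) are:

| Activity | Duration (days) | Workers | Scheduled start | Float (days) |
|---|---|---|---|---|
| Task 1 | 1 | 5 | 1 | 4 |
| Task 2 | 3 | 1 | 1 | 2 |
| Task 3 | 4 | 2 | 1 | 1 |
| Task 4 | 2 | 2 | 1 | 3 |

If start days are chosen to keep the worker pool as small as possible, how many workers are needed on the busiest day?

Early-start (Task 1@1, Task 2@1, Task 3@1, Task 4@1) gives peak 10: d1:10  d2:5  d3:3  d4:2  d5:0.
Shift Task 2→2, Task 3→2, Task 4→2.
Schedule Task 1@1, Task 2@2, Task 3@2, Task 4@2: d1:5  d2:5  d3:5  d4:3  d5:2 — peak 5.

5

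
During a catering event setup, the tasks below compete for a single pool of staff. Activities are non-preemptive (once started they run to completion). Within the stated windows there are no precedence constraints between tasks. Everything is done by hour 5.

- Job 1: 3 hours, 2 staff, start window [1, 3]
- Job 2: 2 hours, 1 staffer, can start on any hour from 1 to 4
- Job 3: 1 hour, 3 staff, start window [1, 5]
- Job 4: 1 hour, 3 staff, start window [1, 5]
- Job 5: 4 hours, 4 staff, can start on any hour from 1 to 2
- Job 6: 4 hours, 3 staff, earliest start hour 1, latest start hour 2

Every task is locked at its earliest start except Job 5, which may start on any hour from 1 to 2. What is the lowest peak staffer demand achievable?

Job 5@1: h1:16  h2:10  h3:9  h4:7  h5:0 → peak 16
Job 5@2: h1:12  h2:10  h3:9  h4:7  h5:4 → peak 12
Best is Job 5@2, peak 12.

12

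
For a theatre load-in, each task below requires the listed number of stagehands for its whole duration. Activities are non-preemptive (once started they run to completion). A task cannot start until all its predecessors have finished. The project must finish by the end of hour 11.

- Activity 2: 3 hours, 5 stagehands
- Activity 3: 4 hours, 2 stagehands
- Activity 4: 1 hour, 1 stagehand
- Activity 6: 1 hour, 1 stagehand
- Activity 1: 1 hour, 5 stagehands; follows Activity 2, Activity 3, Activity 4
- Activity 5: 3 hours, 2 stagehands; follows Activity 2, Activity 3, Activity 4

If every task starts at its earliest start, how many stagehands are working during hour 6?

2

At early start, hour 6 has: Activity 5.
Demand: 2 = 2.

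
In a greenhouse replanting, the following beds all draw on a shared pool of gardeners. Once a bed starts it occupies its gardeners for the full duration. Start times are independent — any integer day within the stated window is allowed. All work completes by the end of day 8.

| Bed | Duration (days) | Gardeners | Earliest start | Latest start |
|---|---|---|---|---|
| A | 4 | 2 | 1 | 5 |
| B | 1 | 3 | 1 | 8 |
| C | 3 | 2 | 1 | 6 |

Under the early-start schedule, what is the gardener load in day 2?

At early start, day 2 has: A, C.
Demand: 2 + 2 = 4.

4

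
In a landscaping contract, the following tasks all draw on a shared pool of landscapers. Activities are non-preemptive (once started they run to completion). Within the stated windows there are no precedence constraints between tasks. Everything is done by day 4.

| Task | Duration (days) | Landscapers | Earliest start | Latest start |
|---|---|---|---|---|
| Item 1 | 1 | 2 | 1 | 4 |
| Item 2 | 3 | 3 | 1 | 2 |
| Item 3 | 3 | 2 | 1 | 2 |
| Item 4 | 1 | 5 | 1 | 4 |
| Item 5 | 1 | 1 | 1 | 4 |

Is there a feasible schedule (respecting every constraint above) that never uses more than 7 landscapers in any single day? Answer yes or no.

Schedule Item 1@1, Item 2@1, Item 3@1, Item 4@4, Item 5@2: d1:7  d2:6  d3:5  d4:5 — peak 7 ≤ 7.

yes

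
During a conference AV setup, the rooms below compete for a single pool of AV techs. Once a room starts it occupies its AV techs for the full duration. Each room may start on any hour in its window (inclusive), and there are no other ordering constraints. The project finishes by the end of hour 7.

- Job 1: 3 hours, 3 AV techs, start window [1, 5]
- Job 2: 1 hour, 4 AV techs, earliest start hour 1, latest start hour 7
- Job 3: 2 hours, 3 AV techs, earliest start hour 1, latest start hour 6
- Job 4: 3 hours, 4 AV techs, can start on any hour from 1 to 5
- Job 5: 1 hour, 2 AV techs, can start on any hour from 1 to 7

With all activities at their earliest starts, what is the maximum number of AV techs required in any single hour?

16

Early-start schedule: Job 1@1, Job 2@1, Job 3@1, Job 4@1, Job 5@1.
Load per hour: hour 1: 16, hour 2: 10, hour 3: 7, hour 4: 0, hour 5: 0, hour 6: 0, hour 7: 0.
Peak is 16.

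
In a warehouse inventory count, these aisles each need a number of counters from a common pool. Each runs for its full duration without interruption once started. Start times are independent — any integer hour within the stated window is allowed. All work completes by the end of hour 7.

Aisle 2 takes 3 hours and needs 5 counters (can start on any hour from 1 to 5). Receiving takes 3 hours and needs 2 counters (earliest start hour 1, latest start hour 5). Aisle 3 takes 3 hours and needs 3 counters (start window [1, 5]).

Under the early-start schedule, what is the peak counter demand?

10

Early-start schedule: Aisle 2@1, Receiving@1, Aisle 3@1.
Load per hour: hour 1: 10, hour 2: 10, hour 3: 10, hour 4: 0, hour 5: 0, hour 6: 0, hour 7: 0.
Peak is 10.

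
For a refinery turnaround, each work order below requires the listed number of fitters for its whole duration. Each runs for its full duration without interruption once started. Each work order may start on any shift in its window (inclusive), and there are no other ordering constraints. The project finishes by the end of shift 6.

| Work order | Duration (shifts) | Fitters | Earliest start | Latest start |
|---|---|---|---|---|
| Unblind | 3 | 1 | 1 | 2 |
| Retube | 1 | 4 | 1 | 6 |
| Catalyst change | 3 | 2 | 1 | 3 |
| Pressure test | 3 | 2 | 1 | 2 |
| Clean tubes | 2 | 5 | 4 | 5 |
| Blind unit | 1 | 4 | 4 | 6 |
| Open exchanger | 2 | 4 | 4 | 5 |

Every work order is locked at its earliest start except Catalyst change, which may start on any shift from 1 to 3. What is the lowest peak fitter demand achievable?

Catalyst change@1: s1:9  s2:5  s3:5  s4:13  s5:9  s6:0 → peak 13
Catalyst change@2: s1:7  s2:5  s3:5  s4:15  s5:9  s6:0 → peak 15
Catalyst change@3: s1:7  s2:3  s3:5  s4:15  s5:11  s6:0 → peak 15
Best is Catalyst change@1, peak 13.

13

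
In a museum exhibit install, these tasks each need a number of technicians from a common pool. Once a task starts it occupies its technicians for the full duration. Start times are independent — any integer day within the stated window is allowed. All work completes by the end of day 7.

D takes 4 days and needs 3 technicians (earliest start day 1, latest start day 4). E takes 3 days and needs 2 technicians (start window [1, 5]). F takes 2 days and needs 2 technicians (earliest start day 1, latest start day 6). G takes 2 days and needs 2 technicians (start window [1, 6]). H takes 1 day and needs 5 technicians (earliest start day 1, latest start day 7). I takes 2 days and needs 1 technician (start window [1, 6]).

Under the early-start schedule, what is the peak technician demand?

Early-start schedule: D@1, E@1, F@1, G@1, H@1, I@1.
Load per day: day 1: 15, day 2: 10, day 3: 5, day 4: 3, day 5: 0, day 6: 0, day 7: 0.
Peak is 15.

15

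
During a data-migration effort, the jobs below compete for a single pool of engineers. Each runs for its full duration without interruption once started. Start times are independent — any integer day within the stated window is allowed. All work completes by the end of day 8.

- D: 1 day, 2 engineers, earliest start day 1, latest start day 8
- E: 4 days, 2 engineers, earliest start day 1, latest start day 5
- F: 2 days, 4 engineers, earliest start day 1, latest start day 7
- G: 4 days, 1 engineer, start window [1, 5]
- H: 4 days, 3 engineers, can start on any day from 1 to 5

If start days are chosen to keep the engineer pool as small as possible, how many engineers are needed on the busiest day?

5

Early-start (D@1, E@1, F@1, G@1, H@1) gives peak 12: d1:12  d2:10  d3:6  d4:6  d5:0  d6:0  d7:0  d8:0.
Shift F→6, G→5, H→2.
Schedule D@1, E@1, F@6, G@5, H@2: d1:4  d2:5  d3:5  d4:5  d5:4  d6:5  d7:5  d8:1 — peak 5.
Total engineer-days = 34 over 8 days ⇒ peak ≥ ⌈34/8⌉ = 5, so 5 is optimal.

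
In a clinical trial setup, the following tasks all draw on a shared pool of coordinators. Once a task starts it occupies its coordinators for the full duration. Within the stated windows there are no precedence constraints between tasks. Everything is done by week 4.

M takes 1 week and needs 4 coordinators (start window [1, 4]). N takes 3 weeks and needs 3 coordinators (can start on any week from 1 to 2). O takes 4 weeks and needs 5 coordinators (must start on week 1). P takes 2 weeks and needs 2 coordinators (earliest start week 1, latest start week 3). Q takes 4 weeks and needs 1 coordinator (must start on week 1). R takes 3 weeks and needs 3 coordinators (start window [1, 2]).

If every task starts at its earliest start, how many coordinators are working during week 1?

At early start, week 1 has: M, N, O, P, Q, R.
Demand: 4 + 3 + 5 + 2 + 1 + 3 = 18.

18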